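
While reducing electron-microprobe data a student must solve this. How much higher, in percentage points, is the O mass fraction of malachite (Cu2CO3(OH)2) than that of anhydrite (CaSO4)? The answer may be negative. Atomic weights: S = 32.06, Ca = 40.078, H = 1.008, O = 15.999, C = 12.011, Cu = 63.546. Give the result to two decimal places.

O in Cu2CO3(OH)2: molar mass 221.114 g/mol; 5×15.999 = 79.995 g → 36.18 wt%.
O in CaSO4: molar mass 136.134 g/mol; 4×15.999 = 63.996 g → 47.01 wt%.
Difference = 36.18 − 47.01 = -10.83 percentage points.

-10.83 percentage points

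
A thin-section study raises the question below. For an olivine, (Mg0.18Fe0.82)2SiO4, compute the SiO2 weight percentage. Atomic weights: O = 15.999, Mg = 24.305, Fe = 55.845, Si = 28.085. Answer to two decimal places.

Formula mass = 192.417 g/mol.
1 Si → 1.0000 mol SiO2 per formula unit; M(SiO2) = 60.083, so SiO2 mass = 60.083 g.
60.083/192.417 × 100 = 31.23 wt%.

31.23 wt%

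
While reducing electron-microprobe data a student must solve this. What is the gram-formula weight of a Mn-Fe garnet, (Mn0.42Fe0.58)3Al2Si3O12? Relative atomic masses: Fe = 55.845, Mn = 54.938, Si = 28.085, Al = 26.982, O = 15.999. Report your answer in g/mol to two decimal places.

M = 1.26·54.938 + 1.74·55.845 + 2·26.982 + 3·28.085 + 12·15.999

496.60 g/mol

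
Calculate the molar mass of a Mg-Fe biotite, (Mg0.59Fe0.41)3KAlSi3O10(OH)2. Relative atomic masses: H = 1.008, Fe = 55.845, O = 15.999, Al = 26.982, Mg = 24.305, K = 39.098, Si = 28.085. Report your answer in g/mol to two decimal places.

456.05 g/mol

The formula mass is the sum 1.77·24.305 + 1.23·55.845 + 1·39.098 + 1·26.982 + 3·28.085 + 12·15.999 + 2·1.008.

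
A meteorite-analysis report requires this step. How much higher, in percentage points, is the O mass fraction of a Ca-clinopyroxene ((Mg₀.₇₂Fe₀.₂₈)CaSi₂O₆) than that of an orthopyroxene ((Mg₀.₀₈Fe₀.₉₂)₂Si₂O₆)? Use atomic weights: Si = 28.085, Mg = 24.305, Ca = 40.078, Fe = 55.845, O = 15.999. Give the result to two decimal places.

5.50 percentage points

First mineral: 95.994 g O in 225.378 g formula = 42.59 wt% O.
Second mineral: 95.994 g O in 258.808 g formula = 37.09 wt% O.
42.59% − 37.09% gives a difference of 5.50 percentage points.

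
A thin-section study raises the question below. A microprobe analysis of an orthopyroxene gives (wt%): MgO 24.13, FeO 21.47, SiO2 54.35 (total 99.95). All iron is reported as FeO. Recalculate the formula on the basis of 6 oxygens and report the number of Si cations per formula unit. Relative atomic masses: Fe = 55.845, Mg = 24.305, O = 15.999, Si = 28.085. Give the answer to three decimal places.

2.005 Si apfu

24.13 wt% MgO ÷ 40.304 g/mol = 0.59870 mol, giving 0.59870 Mg and 0.59870 O.
21.47 wt% FeO ÷ 71.844 g/mol = 0.29884 mol, giving 0.29884 Fe and 0.29884 O.
54.35 wt% SiO2 ÷ 60.083 g/mol = 0.90458 mol, giving 0.90458 Si and 1.80916 O.
Oxygen sums to 2.70670; scaling by 6/2.70670 = 2.21672 puts the formula on 6 O.
Si: 0.90458 × 2.21672 = 2.005 atoms per formula unit.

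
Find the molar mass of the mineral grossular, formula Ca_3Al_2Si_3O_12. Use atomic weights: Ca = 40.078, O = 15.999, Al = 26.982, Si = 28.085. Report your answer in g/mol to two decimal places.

450.44 g/mol

Ca: 3 × 40.078 = 120.2340
Al: 2 × 26.982 = 53.9640
Si: 3 × 28.085 = 84.2550
O: 12 × 15.999 = 191.9880
Summing the contributions gives the formula mass.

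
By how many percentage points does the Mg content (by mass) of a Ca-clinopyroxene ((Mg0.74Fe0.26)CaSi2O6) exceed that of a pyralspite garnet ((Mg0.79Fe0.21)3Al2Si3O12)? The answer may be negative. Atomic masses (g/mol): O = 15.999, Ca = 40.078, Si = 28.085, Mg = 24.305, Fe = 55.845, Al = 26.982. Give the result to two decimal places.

-5.62 percentage points

First mineral: 17.986 g Mg in 224.747 g formula = 8.00 wt% Mg.
Second mineral: 57.603 g Mg in 422.992 g formula = 13.62 wt% Mg.
8.00% − 13.62% gives a difference of -5.62 percentage points.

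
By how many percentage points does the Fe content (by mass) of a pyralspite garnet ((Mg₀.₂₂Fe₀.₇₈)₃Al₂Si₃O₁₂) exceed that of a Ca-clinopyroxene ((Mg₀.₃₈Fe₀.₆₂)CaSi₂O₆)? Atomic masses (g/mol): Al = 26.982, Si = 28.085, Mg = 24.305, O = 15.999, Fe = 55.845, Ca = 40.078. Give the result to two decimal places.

M((Mg₀.₂₂Fe₀.₇₈)₃Al₂Si₃O₁₂) = 476.926 g/mol, so wt% Fe = 130.677/476.926 × 100 = 27.40%.
M((Mg₀.₃₈Fe₀.₆₂)CaSi₂O₆) = 236.102 g/mol, so wt% Fe = 34.624/236.102 × 100 = 14.66%.
27.40 − 14.66 = 12.74 pp.

12.74 percentage points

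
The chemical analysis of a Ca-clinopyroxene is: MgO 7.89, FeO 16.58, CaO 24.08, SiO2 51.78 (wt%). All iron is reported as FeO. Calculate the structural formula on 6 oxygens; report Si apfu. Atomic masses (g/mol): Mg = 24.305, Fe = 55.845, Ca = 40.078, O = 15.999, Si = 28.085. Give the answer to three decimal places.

MgO (M=40.304): mol = 0.19576; Mg = 0.19576, O = 0.19576.
FeO (M=71.844): mol = 0.23078; Fe = 0.23078, O = 0.23078.
CaO (M=56.077): mol = 0.42941; Ca = 0.42941, O = 0.42941.
SiO2 (M=60.083): mol = 0.86181; Si = 0.86181, O = 1.72362.
ΣO = 2.57957; factor = 6/ΣO = 2.32597.
Si apfu = 0.86181 × 2.32597 = 2.005.

2.005 Si apfu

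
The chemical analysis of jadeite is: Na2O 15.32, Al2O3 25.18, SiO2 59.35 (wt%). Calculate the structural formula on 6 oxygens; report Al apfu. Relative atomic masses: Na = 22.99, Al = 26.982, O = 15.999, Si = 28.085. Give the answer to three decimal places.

1.000 Al apfu

15.32 wt% Na2O ÷ 61.979 g/mol = 0.24718 mol, giving 0.49436 Na and 0.24718 O.
25.18 wt% Al2O3 ÷ 101.961 g/mol = 0.24696 mol, giving 0.49392 Al and 0.74088 O.
59.35 wt% SiO2 ÷ 60.083 g/mol = 0.98780 mol, giving 0.98780 Si and 1.97560 O.
Oxygen sums to 2.96366; scaling by 6/2.96366 = 2.02452 puts the formula on 6 O.
Al: 0.49392 × 2.02452 = 1.000 atoms per formula unit.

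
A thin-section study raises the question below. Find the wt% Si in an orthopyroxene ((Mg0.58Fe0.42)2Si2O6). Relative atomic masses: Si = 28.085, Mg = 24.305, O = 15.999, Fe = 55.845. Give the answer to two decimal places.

Formula mass = 1.16·24.305 + 0.84·55.845 + 2·28.085 + 6·15.999 = 227.268 g/mol, of which 56.170 g is Si.
So Si makes up 56.170/227.268 = 0.2472 of the mass, i.e. 24.72%.

24.72 weight percent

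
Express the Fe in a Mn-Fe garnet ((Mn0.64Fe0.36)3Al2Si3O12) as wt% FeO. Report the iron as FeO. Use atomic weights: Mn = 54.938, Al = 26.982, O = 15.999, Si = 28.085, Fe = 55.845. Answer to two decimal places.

15.64 wt%

Molar mass of (Mn0.64Fe0.36)3Al2Si3O12 = 1.92×54.938 + 1.08×55.845 + 2×26.982 + 3×28.085 + 12×15.999 = 496.001 g/mol.
Each formula unit contains 1.08 Fe, equivalent to 1.08/1 = 1.0800 mol FeO.
M(FeO) = 1×55.845 + 1×15.999 = 71.844 g/mol.
Mass of FeO per formula unit = 1.0800 × 71.844 = 77.592 g.
FeO wt% = 77.592 / 496.001 × 100 = 15.64%.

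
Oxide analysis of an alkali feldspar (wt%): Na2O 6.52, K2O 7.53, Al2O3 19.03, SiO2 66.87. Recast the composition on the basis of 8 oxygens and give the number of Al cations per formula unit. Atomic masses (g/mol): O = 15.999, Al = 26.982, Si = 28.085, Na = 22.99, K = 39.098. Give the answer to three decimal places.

Na2O (M=61.979): mol = 0.10520; Na = 0.21040, O = 0.10520.
K2O (M=94.195): mol = 0.07994; K = 0.15988, O = 0.07994.
Al2O3 (M=101.961): mol = 0.18664; Al = 0.37328, O = 0.55992.
SiO2 (M=60.083): mol = 1.11296; Si = 1.11296, O = 2.22592.
ΣO = 2.97098; factor = 8/ΣO = 2.69271.
Al apfu = 0.37328 × 2.69271 = 1.005.

1.005 Al apfu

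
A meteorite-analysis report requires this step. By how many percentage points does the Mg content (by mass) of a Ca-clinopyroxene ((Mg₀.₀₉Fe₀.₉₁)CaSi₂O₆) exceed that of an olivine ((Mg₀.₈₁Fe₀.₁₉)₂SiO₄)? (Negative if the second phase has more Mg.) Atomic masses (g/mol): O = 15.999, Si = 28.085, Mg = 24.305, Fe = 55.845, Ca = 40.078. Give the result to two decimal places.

-24.90 percentage points

Mg in (Mg₀.₀₉Fe₀.₉₁)CaSi₂O₆: molar mass 245.248 g/mol; 0.09×24.305 = 2.187 g → 0.89 wt%.
Mg in (Mg₀.₈₁Fe₀.₁₉)₂SiO₄: molar mass 152.676 g/mol; 1.62×24.305 = 39.374 g → 25.79 wt%.
Difference = 0.89 − 25.79 = -24.90 percentage points.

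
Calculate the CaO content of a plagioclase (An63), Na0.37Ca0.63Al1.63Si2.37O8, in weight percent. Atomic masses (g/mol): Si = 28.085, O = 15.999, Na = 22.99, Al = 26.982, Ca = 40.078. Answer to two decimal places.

12.97 wt%

Formula mass = 272.290 g/mol.
0.63 Ca → 0.6300 mol CaO per formula unit; M(CaO) = 56.077, so CaO mass = 35.329 g.
35.329/272.290 × 100 = 12.97 wt%.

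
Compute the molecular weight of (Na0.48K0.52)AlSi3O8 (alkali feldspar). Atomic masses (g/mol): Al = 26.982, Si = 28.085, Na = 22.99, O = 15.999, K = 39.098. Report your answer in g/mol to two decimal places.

Na: 0.48 × 22.99 = 11.0352
K: 0.52 × 39.098 = 20.3310
Al: 1 × 26.982 = 26.9820
Si: 3 × 28.085 = 84.2550
O: 8 × 15.999 = 127.9920
Summing the contributions gives the formula mass.

270.60 g/mol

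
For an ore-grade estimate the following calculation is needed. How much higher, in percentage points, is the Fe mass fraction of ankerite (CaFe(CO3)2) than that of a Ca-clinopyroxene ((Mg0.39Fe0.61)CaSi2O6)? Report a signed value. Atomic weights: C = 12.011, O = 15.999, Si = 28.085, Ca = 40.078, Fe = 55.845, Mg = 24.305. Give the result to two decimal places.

11.41 percentage points

M(CaFe(CO3)2) = 215.939 g/mol, so wt% Fe = 55.845/215.939 × 100 = 25.86%.
M((Mg0.39Fe0.61)CaSi2O6) = 235.786 g/mol, so wt% Fe = 34.065/235.786 × 100 = 14.45%.
25.86 − 14.45 = 11.41 pp.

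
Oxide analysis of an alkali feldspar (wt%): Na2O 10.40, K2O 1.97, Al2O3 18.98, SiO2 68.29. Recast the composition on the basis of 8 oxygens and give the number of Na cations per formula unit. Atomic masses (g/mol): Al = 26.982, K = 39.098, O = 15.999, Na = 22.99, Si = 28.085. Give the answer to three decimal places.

Na2O: 10.40/61.979 = 0.16780 mol → 0.33560 mol Na, 0.16780 mol O.
K2O: 1.97/94.195 = 0.02091 mol → 0.04182 mol K, 0.02091 mol O.
Al2O3: 18.98/101.961 = 0.18615 mol → 0.37230 mol Al, 0.55845 mol O.
SiO2: 68.29/60.083 = 1.13659 mol → 1.13659 mol Si, 2.27318 mol O.
Total oxygen = 3.02034 mol. Normalization factor = 8/3.02034 = 2.64871.
Na per 8 O = 0.33560 × 2.64871 = 0.889.

0.889 Na apfu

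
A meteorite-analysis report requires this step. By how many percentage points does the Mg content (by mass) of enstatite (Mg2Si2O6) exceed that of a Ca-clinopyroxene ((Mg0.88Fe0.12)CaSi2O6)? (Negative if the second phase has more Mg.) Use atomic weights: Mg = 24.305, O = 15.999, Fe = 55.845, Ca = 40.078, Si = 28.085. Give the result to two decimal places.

Mg in Mg2Si2O6: molar mass 200.774 g/mol; 2×24.305 = 48.610 g → 24.21 wt%.
Mg in (Mg0.88Fe0.12)CaSi2O6: molar mass 220.332 g/mol; 0.88×24.305 = 21.388 g → 9.71 wt%.
Difference = 24.21 − 9.71 = 14.50 percentage points.

14.50 percentage points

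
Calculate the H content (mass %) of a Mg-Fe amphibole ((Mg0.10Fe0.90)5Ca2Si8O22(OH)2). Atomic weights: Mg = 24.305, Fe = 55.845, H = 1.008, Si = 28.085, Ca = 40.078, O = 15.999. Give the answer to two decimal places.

Molar mass of (Mg0.10Fe0.90)5Ca2Si8O22(OH)2: 0.50*24.305 + 4.50*55.845 + 2*40.078 + 8*28.085 + 24*15.999 + 2*1.008 = 954.283 g/mol.
Mass of H per formula unit: 2 × 1.008 = 2.016 g.
Weight fraction H = 2.016 / 954.283 = 0.0021.

0.21 mass %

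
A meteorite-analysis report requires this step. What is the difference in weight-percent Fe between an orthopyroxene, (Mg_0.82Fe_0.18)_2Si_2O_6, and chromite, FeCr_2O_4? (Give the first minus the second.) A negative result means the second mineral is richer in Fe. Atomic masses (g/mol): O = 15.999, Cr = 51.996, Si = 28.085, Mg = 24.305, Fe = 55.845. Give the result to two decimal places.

-15.47 percentage points

First mineral: 20.104 g Fe in 212.128 g formula = 9.48 wt% Fe.
Second mineral: 55.845 g Fe in 223.833 g formula = 24.95 wt% Fe.
9.48% − 24.95% gives a difference of -15.47 percentage points.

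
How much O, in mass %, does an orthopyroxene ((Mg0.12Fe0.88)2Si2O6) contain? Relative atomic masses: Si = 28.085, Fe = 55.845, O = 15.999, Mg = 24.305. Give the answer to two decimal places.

M((Mg0.12Fe0.88)2Si2O6) = 256.284 g/mol.
O contributes 6 × 15.999 = 95.994 g per mole.
95.994/256.284 = 0.3746 → 37.46%.

37.46 mass %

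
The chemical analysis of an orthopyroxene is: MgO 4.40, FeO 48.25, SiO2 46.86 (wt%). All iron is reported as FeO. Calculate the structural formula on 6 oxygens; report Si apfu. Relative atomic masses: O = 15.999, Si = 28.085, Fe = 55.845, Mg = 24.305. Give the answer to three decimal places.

1.999 Si apfu

MgO: 4.40/40.304 = 0.10917 mol → 0.10917 mol Mg, 0.10917 mol O.
FeO: 48.25/71.844 = 0.67159 mol → 0.67159 mol Fe, 0.67159 mol O.
SiO2: 46.86/60.083 = 0.77992 mol → 0.77992 mol Si, 1.55984 mol O.
Total oxygen = 2.34060 mol. Normalization factor = 6/2.34060 = 2.56345.
Si per 6 O = 0.77992 × 2.56345 = 1.999.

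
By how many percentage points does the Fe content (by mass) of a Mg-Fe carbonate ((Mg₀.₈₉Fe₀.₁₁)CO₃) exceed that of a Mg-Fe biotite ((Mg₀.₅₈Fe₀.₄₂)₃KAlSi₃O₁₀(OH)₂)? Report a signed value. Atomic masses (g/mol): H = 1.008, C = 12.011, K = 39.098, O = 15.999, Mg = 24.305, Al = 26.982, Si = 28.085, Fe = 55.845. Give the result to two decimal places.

First mineral: 6.143 g Fe in 87.782 g formula = 7.00 wt% Fe.
Second mineral: 70.365 g Fe in 456.994 g formula = 15.40 wt% Fe.
7.00% − 15.40% gives a difference of -8.40 percentage points.

-8.40 percentage points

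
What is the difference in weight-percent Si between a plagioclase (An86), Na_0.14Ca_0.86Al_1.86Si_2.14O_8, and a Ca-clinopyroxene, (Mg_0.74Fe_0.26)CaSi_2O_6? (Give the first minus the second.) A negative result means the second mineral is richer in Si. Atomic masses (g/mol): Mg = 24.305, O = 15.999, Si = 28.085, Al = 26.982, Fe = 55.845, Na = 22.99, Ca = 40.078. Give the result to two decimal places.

-3.21 percentage points

Si in Na_0.14Ca_0.86Al_1.86Si_2.14O_8: molar mass 275.966 g/mol; 2.14×28.085 = 60.102 g → 21.78 wt%.
Si in (Mg_0.74Fe_0.26)CaSi_2O_6: molar mass 224.747 g/mol; 2×28.085 = 56.170 g → 24.99 wt%.
Difference = 21.78 − 24.99 = -3.21 percentage points.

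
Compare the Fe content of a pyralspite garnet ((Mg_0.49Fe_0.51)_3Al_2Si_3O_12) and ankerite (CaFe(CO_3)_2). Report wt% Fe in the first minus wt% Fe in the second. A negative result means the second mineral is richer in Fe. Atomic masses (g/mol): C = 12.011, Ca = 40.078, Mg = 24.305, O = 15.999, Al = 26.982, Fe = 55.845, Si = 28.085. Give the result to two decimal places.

-6.93 percentage points

Fe in (Mg_0.49Fe_0.51)_3Al_2Si_3O_12: molar mass 451.378 g/mol; 1.53×55.845 = 85.443 g → 18.93 wt%.
Fe in CaFe(CO_3)_2: molar mass 215.939 g/mol; 1×55.845 = 55.845 g → 25.86 wt%.
Difference = 18.93 − 25.86 = -6.93 percentage points.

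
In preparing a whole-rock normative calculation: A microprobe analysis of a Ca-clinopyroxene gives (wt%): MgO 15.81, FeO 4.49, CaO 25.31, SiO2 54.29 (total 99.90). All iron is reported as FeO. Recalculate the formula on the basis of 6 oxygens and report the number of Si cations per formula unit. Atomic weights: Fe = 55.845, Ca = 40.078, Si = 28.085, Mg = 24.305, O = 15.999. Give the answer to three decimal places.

1.998 Si apfu

MgO: 15.81/40.304 = 0.39227 mol → 0.39227 mol Mg, 0.39227 mol O.
FeO: 4.49/71.844 = 0.06250 mol → 0.06250 mol Fe, 0.06250 mol O.
CaO: 25.31/56.077 = 0.45134 mol → 0.45134 mol Ca, 0.45134 mol O.
SiO2: 54.29/60.083 = 0.90358 mol → 0.90358 mol Si, 1.80716 mol O.
Total oxygen = 2.71327 mol. Normalization factor = 6/2.71327 = 2.21135.
Si per 6 O = 0.90358 × 2.21135 = 1.998.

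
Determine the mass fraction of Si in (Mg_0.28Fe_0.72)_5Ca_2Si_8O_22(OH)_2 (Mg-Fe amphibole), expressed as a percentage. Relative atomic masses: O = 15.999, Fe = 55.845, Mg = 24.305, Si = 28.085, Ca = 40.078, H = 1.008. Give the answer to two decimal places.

Formula mass = 1.40·24.305 + 3.60·55.845 + 2·40.078 + 8·28.085 + 24·15.999 + 2·1.008 = 925.897 g/mol, of which 224.680 g is Si.
So Si makes up 224.680/925.897 = 0.2427 of the mass, i.e. 24.27%.

24.27 weight percent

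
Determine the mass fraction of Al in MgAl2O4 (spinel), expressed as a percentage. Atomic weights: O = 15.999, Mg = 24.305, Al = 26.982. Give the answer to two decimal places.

37.93 weight percent

M(MgAl2O4) = 142.265 g/mol.
Al contributes 2 × 26.982 = 53.964 g per mole.
53.964/142.265 = 0.3793 → 37.93%.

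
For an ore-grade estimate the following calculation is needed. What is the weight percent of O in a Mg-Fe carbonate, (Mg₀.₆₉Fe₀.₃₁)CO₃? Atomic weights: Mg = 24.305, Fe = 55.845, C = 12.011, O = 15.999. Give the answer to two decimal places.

Formula mass = 0.69·24.305 + 0.31·55.845 + 1·12.011 + 3·15.999 = 94.090 g/mol, of which 47.997 g is O.
So O makes up 47.997/94.090 = 0.5101 of the mass, i.e. 51.01%.

51.01 mass %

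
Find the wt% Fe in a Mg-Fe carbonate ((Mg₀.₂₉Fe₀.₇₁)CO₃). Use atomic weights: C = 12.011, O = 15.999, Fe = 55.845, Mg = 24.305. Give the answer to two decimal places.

37.16 weight percent

Molar mass of (Mg₀.₂₉Fe₀.₇₁)CO₃: 0.29·24.305 + 0.71·55.845 + 1·12.011 + 3·15.999 = 106.706 g/mol.
Mass of Fe per formula unit: 0.71 × 55.845 = 39.650 g.
Weight fraction Fe = 39.650 / 106.706 = 0.3716.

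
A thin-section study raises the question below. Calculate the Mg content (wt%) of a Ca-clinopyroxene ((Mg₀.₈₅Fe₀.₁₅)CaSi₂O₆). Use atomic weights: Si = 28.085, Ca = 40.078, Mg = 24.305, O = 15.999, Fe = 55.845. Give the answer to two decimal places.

Molar mass of (Mg₀.₈₅Fe₀.₁₅)CaSi₂O₆: 0.85*24.305 + 0.15*55.845 + 1*40.078 + 2*28.085 + 6*15.999 = 221.278 g/mol.
Mass of Mg per formula unit: 0.85 × 24.305 = 20.659 g.
Weight fraction Mg = 20.659 / 221.278 = 0.0934.

9.34 wt%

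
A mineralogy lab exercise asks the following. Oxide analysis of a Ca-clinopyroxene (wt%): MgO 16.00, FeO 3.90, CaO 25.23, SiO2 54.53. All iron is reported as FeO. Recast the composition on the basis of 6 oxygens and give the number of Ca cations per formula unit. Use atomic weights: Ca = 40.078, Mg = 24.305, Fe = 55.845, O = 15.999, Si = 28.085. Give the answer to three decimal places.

16.00 wt% MgO ÷ 40.304 g/mol = 0.39698 mol, giving 0.39698 Mg and 0.39698 O.
3.90 wt% FeO ÷ 71.844 g/mol = 0.05428 mol, giving 0.05428 Fe and 0.05428 O.
25.23 wt% CaO ÷ 56.077 g/mol = 0.44992 mol, giving 0.44992 Ca and 0.44992 O.
54.53 wt% SiO2 ÷ 60.083 g/mol = 0.90758 mol, giving 0.90758 Si and 1.81516 O.
Oxygen sums to 2.71634; scaling by 6/2.71634 = 2.20885 puts the formula on 6 O.
Ca: 0.44992 × 2.20885 = 0.994 atoms per formula unit.

0.994 Ca apfu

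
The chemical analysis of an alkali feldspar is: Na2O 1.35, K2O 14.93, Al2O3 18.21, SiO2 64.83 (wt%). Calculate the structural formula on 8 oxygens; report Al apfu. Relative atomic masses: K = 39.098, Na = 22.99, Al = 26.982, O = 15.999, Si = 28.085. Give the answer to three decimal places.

Na2O: 1.35/61.979 = 0.02178 mol → 0.04356 mol Na, 0.02178 mol O.
K2O: 14.93/94.195 = 0.15850 mol → 0.31700 mol K, 0.15850 mol O.
Al2O3: 18.21/101.961 = 0.17860 mol → 0.35720 mol Al, 0.53580 mol O.
SiO2: 64.83/60.083 = 1.07901 mol → 1.07901 mol Si, 2.15802 mol O.
Total oxygen = 2.87410 mol. Normalization factor = 8/2.87410 = 2.78348.
Al per 8 O = 0.35720 × 2.78348 = 0.994.

0.994 Al apfu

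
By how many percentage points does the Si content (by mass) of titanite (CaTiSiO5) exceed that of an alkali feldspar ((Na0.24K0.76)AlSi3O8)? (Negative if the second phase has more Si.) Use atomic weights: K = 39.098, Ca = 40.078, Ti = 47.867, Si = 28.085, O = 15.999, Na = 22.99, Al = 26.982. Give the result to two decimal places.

First mineral: 28.085 g Si in 196.025 g formula = 14.33 wt% Si.
Second mineral: 84.255 g Si in 274.461 g formula = 30.70 wt% Si.
14.33% − 30.70% gives a difference of -16.37 percentage points.

-16.37 percentage points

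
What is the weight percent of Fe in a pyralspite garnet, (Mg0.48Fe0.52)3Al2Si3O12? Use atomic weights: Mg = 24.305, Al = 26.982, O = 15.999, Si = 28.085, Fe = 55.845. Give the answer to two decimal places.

19.26 weight percent

M((Mg0.48Fe0.52)3Al2Si3O12) = 452.324 g/mol.
Fe contributes 1.56 × 55.845 = 87.118 g per mole.
87.118/452.324 = 0.1926 → 19.26%.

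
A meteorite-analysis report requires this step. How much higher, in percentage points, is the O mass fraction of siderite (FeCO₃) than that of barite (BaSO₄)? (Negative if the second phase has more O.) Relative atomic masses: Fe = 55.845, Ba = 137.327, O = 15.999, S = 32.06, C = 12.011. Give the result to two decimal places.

O in FeCO₃: molar mass 115.853 g/mol; 3×15.999 = 47.997 g → 41.43 wt%.
O in BaSO₄: molar mass 233.383 g/mol; 4×15.999 = 63.996 g → 27.42 wt%.
Difference = 41.43 − 27.42 = 14.01 percentage points.

14.01 percentage points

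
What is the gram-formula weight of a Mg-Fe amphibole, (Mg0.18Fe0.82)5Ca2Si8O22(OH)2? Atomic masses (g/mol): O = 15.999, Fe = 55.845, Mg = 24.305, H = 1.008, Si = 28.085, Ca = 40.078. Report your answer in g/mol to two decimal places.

M = 0.90·24.305 + 4.10·55.845 + 2·40.078 + 8·28.085 + 24·15.999 + 2·1.008

941.67 g/mol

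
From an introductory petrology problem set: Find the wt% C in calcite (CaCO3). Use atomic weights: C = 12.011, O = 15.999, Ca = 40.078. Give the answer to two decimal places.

M(CaCO3) = 100.086 g/mol.
C contributes 1 × 12.011 = 12.011 g per mole.
12.011/100.086 = 0.1200 → 12.00%.

12.00 wt%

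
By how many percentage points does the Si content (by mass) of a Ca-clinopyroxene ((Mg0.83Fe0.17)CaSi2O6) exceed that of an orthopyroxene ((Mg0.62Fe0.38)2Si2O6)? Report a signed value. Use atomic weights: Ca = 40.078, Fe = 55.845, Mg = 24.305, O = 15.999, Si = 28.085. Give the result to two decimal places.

0.32 percentage points

Si in (Mg0.83Fe0.17)CaSi2O6: molar mass 221.909 g/mol; 2×28.085 = 56.170 g → 25.31 wt%.
Si in (Mg0.62Fe0.38)2Si2O6: molar mass 224.744 g/mol; 2×28.085 = 56.170 g → 24.99 wt%.
Difference = 25.31 − 24.99 = 0.32 percentage points.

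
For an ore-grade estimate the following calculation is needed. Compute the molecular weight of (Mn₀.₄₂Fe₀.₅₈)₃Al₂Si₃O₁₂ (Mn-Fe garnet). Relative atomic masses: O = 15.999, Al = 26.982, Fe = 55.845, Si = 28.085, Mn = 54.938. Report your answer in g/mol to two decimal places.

M = 1.26·54.938 + 1.74·55.845 + 2·26.982 + 3·28.085 + 12·15.999

496.60 g/mol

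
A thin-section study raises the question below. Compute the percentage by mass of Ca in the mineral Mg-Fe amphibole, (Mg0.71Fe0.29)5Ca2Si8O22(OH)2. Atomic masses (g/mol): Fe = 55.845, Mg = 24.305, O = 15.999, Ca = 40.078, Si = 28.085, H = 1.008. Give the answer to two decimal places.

9.34 mass %

Molar mass of (Mg0.71Fe0.29)5Ca2Si8O22(OH)2: 3.55×24.305 + 1.45×55.845 + 2×40.078 + 8×28.085 + 24×15.999 + 2×1.008 = 858.086 g/mol.
Mass of Ca per formula unit: 2 × 40.078 = 80.156 g.
Weight fraction Ca = 80.156 / 858.086 = 0.0934.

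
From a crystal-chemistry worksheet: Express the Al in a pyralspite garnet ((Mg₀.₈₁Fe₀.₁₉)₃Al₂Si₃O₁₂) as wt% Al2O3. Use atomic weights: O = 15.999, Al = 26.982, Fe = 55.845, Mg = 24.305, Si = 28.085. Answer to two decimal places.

24.21 wt%

Formula mass = 421.100 g/mol.
2 Al → 1.0000 mol Al2O3 per formula unit; M(Al2O3) = 101.961, so Al2O3 mass = 101.961 g.
101.961/421.100 × 100 = 24.21 wt%.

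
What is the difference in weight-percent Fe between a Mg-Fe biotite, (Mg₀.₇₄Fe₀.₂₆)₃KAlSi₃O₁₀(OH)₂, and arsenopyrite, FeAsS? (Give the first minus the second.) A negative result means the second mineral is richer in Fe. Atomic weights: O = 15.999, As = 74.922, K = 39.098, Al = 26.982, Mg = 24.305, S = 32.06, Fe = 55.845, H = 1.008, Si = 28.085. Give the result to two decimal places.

M((Mg₀.₇₄Fe₀.₂₆)₃KAlSi₃O₁₀(OH)₂) = 441.855 g/mol, so wt% Fe = 43.559/441.855 × 100 = 9.86%.
M(FeAsS) = 162.827 g/mol, so wt% Fe = 55.845/162.827 × 100 = 34.30%.
9.86 − 34.30 = -24.44 pp.

-24.44 percentage points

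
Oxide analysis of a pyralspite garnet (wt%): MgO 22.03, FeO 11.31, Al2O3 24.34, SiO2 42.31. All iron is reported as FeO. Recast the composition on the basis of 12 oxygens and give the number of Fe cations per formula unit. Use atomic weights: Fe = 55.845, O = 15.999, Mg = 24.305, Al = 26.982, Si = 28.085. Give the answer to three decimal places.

0.668 Fe apfu

MgO: 22.03/40.304 = 0.54660 mol → 0.54660 mol Mg, 0.54660 mol O.
FeO: 11.31/71.844 = 0.15742 mol → 0.15742 mol Fe, 0.15742 mol O.
Al2O3: 24.34/101.961 = 0.23872 mol → 0.47744 mol Al, 0.71616 mol O.
SiO2: 42.31/60.083 = 0.70419 mol → 0.70419 mol Si, 1.40838 mol O.
Total oxygen = 2.82856 mol. Normalization factor = 12/2.82856 = 4.24244.
Fe per 12 O = 0.15742 × 4.24244 = 0.668.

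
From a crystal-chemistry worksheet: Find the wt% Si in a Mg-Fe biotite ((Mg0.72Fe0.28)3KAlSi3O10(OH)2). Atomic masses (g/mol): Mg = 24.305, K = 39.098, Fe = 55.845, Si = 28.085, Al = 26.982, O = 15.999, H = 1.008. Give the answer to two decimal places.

Formula mass = 2.16·24.305 + 0.84·55.845 + 1·39.098 + 1·26.982 + 3·28.085 + 12·15.999 + 2·1.008 = 443.748 g/mol, of which 84.255 g is Si.
So Si makes up 84.255/443.748 = 0.1899 of the mass, i.e. 18.99%.

18.99 wt%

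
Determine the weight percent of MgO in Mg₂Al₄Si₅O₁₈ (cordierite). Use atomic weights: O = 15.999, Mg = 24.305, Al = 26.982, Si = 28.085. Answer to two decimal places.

Molar mass of Mg₂Al₄Si₅O₁₈ = 2·24.305 + 4·26.982 + 5·28.085 + 18·15.999 = 584.945 g/mol.
Each formula unit contains 2 Mg, equivalent to 2/1 = 2.0000 mol MgO.
M(MgO) = 1×24.305 + 1×15.999 = 40.304 g/mol.
Mass of MgO per formula unit = 2.0000 × 40.304 = 80.608 g.
MgO wt% = 80.608 / 584.945 × 100 = 13.78%.

13.78 wt%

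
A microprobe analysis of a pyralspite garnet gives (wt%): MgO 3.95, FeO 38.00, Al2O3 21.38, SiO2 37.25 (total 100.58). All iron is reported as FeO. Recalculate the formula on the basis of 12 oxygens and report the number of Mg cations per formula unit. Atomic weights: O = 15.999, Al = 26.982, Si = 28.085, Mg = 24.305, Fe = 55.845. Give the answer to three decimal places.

MgO: 3.95/40.304 = 0.09801 mol → 0.09801 mol Mg, 0.09801 mol O.
FeO: 38.00/71.844 = 0.52892 mol → 0.52892 mol Fe, 0.52892 mol O.
Al2O3: 21.38/101.961 = 0.20969 mol → 0.41938 mol Al, 0.62907 mol O.
SiO2: 37.25/60.083 = 0.61998 mol → 0.61998 mol Si, 1.23996 mol O.
Total oxygen = 2.49596 mol. Normalization factor = 12/2.49596 = 4.80777.
Mg per 12 O = 0.09801 × 4.80777 = 0.471.

0.471 Mg apfu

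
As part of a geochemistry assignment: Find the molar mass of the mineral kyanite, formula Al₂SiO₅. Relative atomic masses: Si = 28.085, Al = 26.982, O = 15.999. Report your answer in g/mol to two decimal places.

Al: 2 × 26.982 = 53.9640
Si: 1 × 28.085 = 28.0850
O: 5 × 15.999 = 79.9950
Summing the contributions gives the formula mass.

162.04 g/mol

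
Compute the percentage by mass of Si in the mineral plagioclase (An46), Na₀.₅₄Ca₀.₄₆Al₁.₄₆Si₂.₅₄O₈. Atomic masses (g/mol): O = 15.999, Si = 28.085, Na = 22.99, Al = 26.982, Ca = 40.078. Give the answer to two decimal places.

26.46 mass %

M(Na₀.₅₄Ca₀.₄₆Al₁.₄₆Si₂.₅₄O₈) = 269.572 g/mol.
Si contributes 2.54 × 28.085 = 71.336 g per mole.
71.336/269.572 = 0.2646 → 26.46%.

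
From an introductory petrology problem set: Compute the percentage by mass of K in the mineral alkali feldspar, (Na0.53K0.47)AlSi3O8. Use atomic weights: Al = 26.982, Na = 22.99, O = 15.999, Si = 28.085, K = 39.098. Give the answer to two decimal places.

6.81 wt%

Formula mass = 0.53×22.99 + 0.47×39.098 + 1×26.982 + 3×28.085 + 8×15.999 = 269.790 g/mol, of which 18.376 g is K.
So K makes up 18.376/269.790 = 0.0681 of the mass, i.e. 6.81%.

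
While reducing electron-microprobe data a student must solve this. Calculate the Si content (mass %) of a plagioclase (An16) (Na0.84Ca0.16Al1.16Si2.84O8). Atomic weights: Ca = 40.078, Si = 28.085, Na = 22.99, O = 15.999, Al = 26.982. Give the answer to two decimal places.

30.12 mass %

Formula mass = 0.84*22.99 + 0.16*40.078 + 1.16*26.982 + 2.84*28.085 + 8*15.999 = 264.777 g/mol, of which 79.761 g is Si.
So Si makes up 79.761/264.777 = 0.3012 of the mass, i.e. 30.12%.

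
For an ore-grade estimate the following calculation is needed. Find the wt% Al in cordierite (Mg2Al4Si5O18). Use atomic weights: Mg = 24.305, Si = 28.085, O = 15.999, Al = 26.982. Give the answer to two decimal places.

Formula mass = 2*24.305 + 4*26.982 + 5*28.085 + 18*15.999 = 584.945 g/mol, of which 107.928 g is Al.
So Al makes up 107.928/584.945 = 0.1845 of the mass, i.e. 18.45%.

18.45 weight percent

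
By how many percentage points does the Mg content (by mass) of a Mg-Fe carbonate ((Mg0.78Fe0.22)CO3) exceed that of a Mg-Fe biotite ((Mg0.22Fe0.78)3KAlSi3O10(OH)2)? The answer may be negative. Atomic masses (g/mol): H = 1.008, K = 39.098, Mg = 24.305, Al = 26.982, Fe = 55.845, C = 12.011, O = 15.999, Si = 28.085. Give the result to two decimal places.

M((Mg0.78Fe0.22)CO3) = 91.252 g/mol, so wt% Mg = 18.958/91.252 × 100 = 20.78%.
M((Mg0.22Fe0.78)3KAlSi3O10(OH)2) = 491.058 g/mol, so wt% Mg = 16.041/491.058 × 100 = 3.27%.
20.78 − 3.27 = 17.51 pp.

17.51 percentage points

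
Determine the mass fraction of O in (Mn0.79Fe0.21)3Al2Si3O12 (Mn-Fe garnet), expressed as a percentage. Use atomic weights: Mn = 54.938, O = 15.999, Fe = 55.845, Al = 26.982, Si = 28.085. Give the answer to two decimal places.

Formula mass = 2.37×54.938 + 0.63×55.845 + 2×26.982 + 3×28.085 + 12×15.999 = 495.592 g/mol, of which 191.988 g is O.
So O makes up 191.988/495.592 = 0.3874 of the mass, i.e. 38.74%.

38.74 weight percent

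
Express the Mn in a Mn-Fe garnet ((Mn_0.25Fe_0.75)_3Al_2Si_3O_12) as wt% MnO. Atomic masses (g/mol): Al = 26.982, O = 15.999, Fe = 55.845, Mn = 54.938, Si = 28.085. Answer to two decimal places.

M((Mn_0.25Fe_0.75)_3Al_2Si_3O_12) = 497.062 g/mol; M(MnO) = 70.937 g/mol.
Moles MnO per formula unit = 0.75 Mn ÷ 1 = 0.7500.
MnO fraction = (0.7500 × 70.937) / 497.062 = 53.203/497.062 = 0.1070.

10.70 wt%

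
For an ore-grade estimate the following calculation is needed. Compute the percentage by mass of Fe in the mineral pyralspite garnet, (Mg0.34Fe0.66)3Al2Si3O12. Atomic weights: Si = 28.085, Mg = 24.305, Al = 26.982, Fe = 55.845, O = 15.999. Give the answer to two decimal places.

23.75 mass %

Formula mass = 1.02×24.305 + 1.98×55.845 + 2×26.982 + 3×28.085 + 12×15.999 = 465.571 g/mol, of which 110.573 g is Fe.
So Fe makes up 110.573/465.571 = 0.2375 of the mass, i.e. 23.75%.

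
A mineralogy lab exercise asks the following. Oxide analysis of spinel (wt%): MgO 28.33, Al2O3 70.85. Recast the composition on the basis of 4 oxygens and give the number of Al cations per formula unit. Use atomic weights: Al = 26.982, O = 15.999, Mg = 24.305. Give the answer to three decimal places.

28.33 wt% MgO ÷ 40.304 g/mol = 0.70291 mol, giving 0.70291 Mg and 0.70291 O.
70.85 wt% Al2O3 ÷ 101.961 g/mol = 0.69487 mol, giving 1.38974 Al and 2.08461 O.
Oxygen sums to 2.78752; scaling by 4/2.78752 = 1.43497 puts the formula on 4 O.
Al: 1.38974 × 1.43497 = 1.994 atoms per formula unit.

1.994 Al apfu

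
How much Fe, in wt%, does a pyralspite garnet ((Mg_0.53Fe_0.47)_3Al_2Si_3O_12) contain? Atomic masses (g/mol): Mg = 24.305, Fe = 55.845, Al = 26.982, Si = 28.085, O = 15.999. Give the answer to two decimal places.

17.59 wt%

Formula mass = 1.59×24.305 + 1.41×55.845 + 2×26.982 + 3×28.085 + 12×15.999 = 447.593 g/mol, of which 78.741 g is Fe.
So Fe makes up 78.741/447.593 = 0.1759 of the mass, i.e. 17.59%.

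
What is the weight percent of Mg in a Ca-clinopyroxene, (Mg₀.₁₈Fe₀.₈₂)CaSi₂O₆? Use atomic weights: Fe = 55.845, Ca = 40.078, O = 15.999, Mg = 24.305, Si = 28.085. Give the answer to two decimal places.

1.80 weight percent

Molar mass of (Mg₀.₁₈Fe₀.₈₂)CaSi₂O₆: 0.18×24.305 + 0.82×55.845 + 1×40.078 + 2×28.085 + 6×15.999 = 242.410 g/mol.
Mass of Mg per formula unit: 0.18 × 24.305 = 4.375 g.
Weight fraction Mg = 4.375 / 242.410 = 0.0180.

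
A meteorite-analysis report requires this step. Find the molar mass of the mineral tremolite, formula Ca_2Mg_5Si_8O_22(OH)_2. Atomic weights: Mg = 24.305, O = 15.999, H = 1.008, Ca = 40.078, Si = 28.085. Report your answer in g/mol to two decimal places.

812.35 g/mol

Ca: 2 × 40.078 = 80.1560
Mg: 5 × 24.305 = 121.5250
Si: 8 × 28.085 = 224.6800
O: 24 × 15.999 = 383.9760
H: 2 × 1.008 = 2.0160
Summing the contributions gives the formula mass.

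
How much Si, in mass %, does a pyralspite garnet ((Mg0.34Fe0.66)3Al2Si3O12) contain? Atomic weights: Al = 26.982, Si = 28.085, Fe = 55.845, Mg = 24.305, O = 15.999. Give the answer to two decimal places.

M((Mg0.34Fe0.66)3Al2Si3O12) = 465.571 g/mol.
Si contributes 3 × 28.085 = 84.255 g per mole.
84.255/465.571 = 0.1810 → 18.10%.

18.10 mass %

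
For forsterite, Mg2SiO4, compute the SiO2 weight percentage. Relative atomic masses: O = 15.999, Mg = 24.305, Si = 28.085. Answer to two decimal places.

Formula mass = 140.691 g/mol.
1 Si → 1.0000 mol SiO2 per formula unit; M(SiO2) = 60.083, so SiO2 mass = 60.083 g.
60.083/140.691 × 100 = 42.71 wt%.

42.71 wt%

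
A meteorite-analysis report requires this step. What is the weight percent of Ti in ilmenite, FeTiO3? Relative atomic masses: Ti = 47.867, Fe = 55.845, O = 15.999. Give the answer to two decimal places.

31.55 weight percent

Molar mass of FeTiO3: 1*55.845 + 1*47.867 + 3*15.999 = 151.709 g/mol.
Mass of Ti per formula unit: 1 × 47.867 = 47.867 g.
Weight fraction Ti = 47.867 / 151.709 = 0.3155.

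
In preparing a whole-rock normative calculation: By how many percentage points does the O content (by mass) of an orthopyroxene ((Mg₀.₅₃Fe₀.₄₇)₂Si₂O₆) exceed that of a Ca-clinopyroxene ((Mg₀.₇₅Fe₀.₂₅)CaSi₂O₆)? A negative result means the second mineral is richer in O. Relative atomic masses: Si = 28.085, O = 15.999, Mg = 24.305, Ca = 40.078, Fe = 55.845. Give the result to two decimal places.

First mineral: 95.994 g O in 230.422 g formula = 41.66 wt% O.
Second mineral: 95.994 g O in 224.432 g formula = 42.77 wt% O.
41.66% − 42.77% gives a difference of -1.11 percentage points.

-1.11 percentage points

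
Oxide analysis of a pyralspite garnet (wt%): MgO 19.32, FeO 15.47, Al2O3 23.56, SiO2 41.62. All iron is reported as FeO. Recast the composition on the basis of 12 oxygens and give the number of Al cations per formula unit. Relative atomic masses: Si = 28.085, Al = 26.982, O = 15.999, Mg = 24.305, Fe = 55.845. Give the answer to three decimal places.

2.000 Al apfu

MgO (M=40.304): mol = 0.47936; Mg = 0.47936, O = 0.47936.
FeO (M=71.844): mol = 0.21533; Fe = 0.21533, O = 0.21533.
Al2O3 (M=101.961): mol = 0.23107; Al = 0.46214, O = 0.69321.
SiO2 (M=60.083): mol = 0.69271; Si = 0.69271, O = 1.38542.
ΣO = 2.77332; factor = 12/ΣO = 4.32694.
Al apfu = 0.46214 × 4.32694 = 2.000.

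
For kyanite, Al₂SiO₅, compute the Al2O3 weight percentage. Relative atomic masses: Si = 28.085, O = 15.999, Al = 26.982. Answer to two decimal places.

Formula mass = 162.044 g/mol.
2 Al → 1.0000 mol Al2O3 per formula unit; M(Al2O3) = 101.961, so Al2O3 mass = 101.961 g.
101.961/162.044 × 100 = 62.92 wt%.

62.92 wt%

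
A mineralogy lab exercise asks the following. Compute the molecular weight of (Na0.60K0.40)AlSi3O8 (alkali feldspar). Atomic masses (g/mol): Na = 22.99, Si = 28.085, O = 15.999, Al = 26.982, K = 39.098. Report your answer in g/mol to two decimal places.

Na: 0.60 × 22.99 = 13.7940
K: 0.40 × 39.098 = 15.6392
Al: 1 × 26.982 = 26.9820
Si: 3 × 28.085 = 84.2550
O: 8 × 15.999 = 127.9920
Summing the contributions gives the formula mass.

268.66 g/mol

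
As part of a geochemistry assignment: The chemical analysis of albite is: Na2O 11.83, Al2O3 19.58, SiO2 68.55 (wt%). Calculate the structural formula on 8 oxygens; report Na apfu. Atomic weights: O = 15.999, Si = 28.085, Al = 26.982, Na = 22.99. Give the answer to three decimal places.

Na2O (M=61.979): mol = 0.19087; Na = 0.38174, O = 0.19087.
Al2O3 (M=101.961): mol = 0.19203; Al = 0.38406, O = 0.57609.
SiO2 (M=60.083): mol = 1.14092; Si = 1.14092, O = 2.28184.
ΣO = 3.04880; factor = 8/ΣO = 2.62398.
Na apfu = 0.38174 × 2.62398 = 1.002.

1.002 Na apfu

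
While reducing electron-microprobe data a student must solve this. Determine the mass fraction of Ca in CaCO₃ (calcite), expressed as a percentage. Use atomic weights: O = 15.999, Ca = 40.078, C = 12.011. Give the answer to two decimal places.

40.04 mass %

Formula mass = 1*40.078 + 1*12.011 + 3*15.999 = 100.086 g/mol, of which 40.078 g is Ca.
So Ca makes up 40.078/100.086 = 0.4004 of the mass, i.e. 40.04%.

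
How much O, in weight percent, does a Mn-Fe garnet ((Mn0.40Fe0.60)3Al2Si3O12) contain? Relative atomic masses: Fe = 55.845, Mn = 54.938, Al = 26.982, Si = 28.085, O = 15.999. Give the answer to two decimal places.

38.66 weight percent

M((Mn0.40Fe0.60)3Al2Si3O12) = 496.654 g/mol.
O contributes 12 × 15.999 = 191.988 g per mole.
191.988/496.654 = 0.3866 → 38.66%.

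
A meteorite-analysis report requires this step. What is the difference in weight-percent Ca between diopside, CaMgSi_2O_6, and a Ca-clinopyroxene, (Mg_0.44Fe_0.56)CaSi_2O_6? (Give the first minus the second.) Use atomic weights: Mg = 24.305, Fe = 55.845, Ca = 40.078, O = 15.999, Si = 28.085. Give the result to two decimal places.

1.40 percentage points

M(CaMgSi_2O_6) = 216.547 g/mol, so wt% Ca = 40.078/216.547 × 100 = 18.51%.
M((Mg_0.44Fe_0.56)CaSi_2O_6) = 234.209 g/mol, so wt% Ca = 40.078/234.209 × 100 = 17.11%.
18.51 − 17.11 = 1.40 pp.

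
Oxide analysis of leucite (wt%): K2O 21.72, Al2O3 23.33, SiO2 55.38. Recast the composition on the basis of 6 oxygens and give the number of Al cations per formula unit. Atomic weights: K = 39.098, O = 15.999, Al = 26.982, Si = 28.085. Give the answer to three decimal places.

K2O (M=94.195): mol = 0.23059; K = 0.46118, O = 0.23059.
Al2O3 (M=101.961): mol = 0.22881; Al = 0.45762, O = 0.68643.
SiO2 (M=60.083): mol = 0.92172; Si = 0.92172, O = 1.84344.
ΣO = 2.76046; factor = 6/ΣO = 2.17355.
Al apfu = 0.45762 × 2.17355 = 0.995.

0.995 Al apfu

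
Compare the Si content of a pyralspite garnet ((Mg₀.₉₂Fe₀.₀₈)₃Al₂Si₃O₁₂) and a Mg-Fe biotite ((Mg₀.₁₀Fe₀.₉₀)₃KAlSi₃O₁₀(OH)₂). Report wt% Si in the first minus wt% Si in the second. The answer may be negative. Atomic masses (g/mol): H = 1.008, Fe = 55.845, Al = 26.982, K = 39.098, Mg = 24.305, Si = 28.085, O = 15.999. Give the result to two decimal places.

3.75 percentage points

M((Mg₀.₉₂Fe₀.₀₈)₃Al₂Si₃O₁₂) = 410.692 g/mol, so wt% Si = 84.255/410.692 × 100 = 20.52%.
M((Mg₀.₁₀Fe₀.₉₀)₃KAlSi₃O₁₀(OH)₂) = 502.412 g/mol, so wt% Si = 84.255/502.412 × 100 = 16.77%.
20.52 − 16.77 = 3.75 pp.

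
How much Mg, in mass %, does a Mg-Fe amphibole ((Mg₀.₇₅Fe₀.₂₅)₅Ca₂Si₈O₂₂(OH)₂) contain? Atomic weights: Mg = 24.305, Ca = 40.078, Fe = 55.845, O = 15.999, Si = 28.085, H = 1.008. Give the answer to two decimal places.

10.70 mass %

Molar mass of (Mg₀.₇₅Fe₀.₂₅)₅Ca₂Si₈O₂₂(OH)₂: 3.75·24.305 + 1.25·55.845 + 2·40.078 + 8·28.085 + 24·15.999 + 2·1.008 = 851.778 g/mol.
Mass of Mg per formula unit: 3.75 × 24.305 = 91.144 g.
Weight fraction Mg = 91.144 / 851.778 = 0.1070.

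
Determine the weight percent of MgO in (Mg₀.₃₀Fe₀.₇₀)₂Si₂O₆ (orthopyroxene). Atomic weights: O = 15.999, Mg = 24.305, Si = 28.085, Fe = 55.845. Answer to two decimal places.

9.87 wt%

M((Mg₀.₃₀Fe₀.₇₀)₂Si₂O₆) = 244.930 g/mol; M(MgO) = 40.304 g/mol.
Moles MgO per formula unit = 0.60 Mg ÷ 1 = 0.6000.
MgO fraction = (0.6000 × 40.304) / 244.930 = 24.182/244.930 = 0.0987.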